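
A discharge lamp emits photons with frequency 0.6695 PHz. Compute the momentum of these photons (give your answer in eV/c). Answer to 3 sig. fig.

2.77 eV/c

Use h = 6.62607015e-34 J·s, c = 2.99792458e8 m/s, 1 eV = 1.602176634e-19 J.
Convert to SI: f = 0.6695 PHz = 6.695e14 Hz.
The photon relation is p = hf/c, giving p = 1.480e-27 kg·m/s.
Converting to eV/c: p = 2.769 eV/c ≈ 2.77 eV/c.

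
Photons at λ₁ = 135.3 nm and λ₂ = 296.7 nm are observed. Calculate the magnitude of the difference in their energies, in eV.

4.98 eV

Using E = hc/λ: E₁ = 1.4682 × 10^-18 J, E₂ = 6.6951 × 10^-19 J.
|ΔE| = |1.4682 × 10^-18 − 6.6951 × 10^-19| = 7.99 × 10^-19 J = 4.98 eV.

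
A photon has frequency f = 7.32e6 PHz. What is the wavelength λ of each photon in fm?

41.0 fm

In SI units: f = 7.32e6 PHz = 7.32e21 Hz.
Apply λ = c/f: λ = 4.096e-14 m.
Converting to fm: λ = 40.96 fm ≈ 41.0 fm.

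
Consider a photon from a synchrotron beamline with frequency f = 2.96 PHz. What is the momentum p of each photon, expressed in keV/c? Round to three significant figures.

0.0122 keV/c

Take h = 6.62607015e-34 J·s, c = 2.99792458e8 m/s, 1 eV = 1.602176634e-19 J.
In SI units: f = 2.96 PHz = 2.96e15 Hz.
Apply p = hf/c: p = 6.542e-27 kg·m/s.
Converting to keV/c: p = 0.01224 keV/c ≈ 0.0122 keV/c.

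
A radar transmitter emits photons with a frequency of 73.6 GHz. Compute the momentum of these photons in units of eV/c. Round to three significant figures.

In SI units: f = 73.6 GHz = 7.36e10 Hz.
Apply p = hf/c: p = 1.627e-31 kg·m/s.
Converting to eV/c: p = 3.044e-4 eV/c ≈ 3.04e-4 eV/c.

3.04e-4 eV/c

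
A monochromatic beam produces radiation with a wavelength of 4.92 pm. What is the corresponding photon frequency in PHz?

Take c = 2.99792458 × 10^8 m/s.
First convert: λ = 4.92 pm = 4.92 × 10^-12 m.
Since f = c/λ for a photon, f = 6.093 × 10^19 Hz.
Converting to PHz: f = 60930 PHz ≈ 6.09 × 10^4 PHz.

6.09 × 10^4 PHz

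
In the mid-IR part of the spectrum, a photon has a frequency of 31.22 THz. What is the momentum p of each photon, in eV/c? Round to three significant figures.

0.129 eV/c

Convert to SI: f = 31.22 THz = 3.122e13 Hz.
Apply p = hf/c: p = 6.900e-29 kg·m/s.
Converting to eV/c: p = 0.1291 eV/c ≈ 0.129 eV/c.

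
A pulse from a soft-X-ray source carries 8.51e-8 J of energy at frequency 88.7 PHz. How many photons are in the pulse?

Per-photon energy: E = 5.877e-17 J (from frequency = 88.7 PHz).
N = E_total / E_photon = 8.51e-8 J / 5.877e-17 J = 1.45e9.

1.45e9 photons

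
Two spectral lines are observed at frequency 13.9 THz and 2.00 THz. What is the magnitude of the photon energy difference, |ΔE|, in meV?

49.2 meV

Using E = hf: E₁ = 9.210e-21 J, E₂ = 1.325e-21 J.
|ΔE| = |9.210e-21 − 1.325e-21| = 7.89e-21 J = 49.2 meV.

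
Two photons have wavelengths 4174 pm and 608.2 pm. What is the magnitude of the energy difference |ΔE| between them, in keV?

Using E = hc/λ: E₁ = 4.7591e-17 J, E₂ = 3.2661e-16 J.
|ΔE| = |4.7591e-17 − 3.2661e-16| = 2.79e-16 J = 1.74 keV.

1.74 keV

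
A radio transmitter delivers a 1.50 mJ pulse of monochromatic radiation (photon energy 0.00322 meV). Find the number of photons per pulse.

2.91 × 10^21 photons

Per-photon energy: E = 5.159 × 10^-25 J (from energy = 0.00322 meV).
N = E_total / E_photon = 0.00150 J / 5.159 × 10^-25 J = 2.91 × 10^21.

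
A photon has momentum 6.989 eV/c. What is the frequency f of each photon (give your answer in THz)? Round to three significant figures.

(h = 6.62607015 × 10^-34 J·s, c = 2.99792458 × 10^8 m/s, 1 eV = 1.602176634 × 10^-19 J.)
In SI units: p = 6.989 eV/c = 3.7351 × 10^-27 kg·m/s.
The photon relation is f = pc/h, giving f = 1.690 × 10^15 Hz.
Converting to THz: f = 1690 THz ≈ 1690 THz.

1690 THz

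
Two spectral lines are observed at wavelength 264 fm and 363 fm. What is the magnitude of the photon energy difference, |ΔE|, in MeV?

1.28 MeV

Using E = hc/λ: E₁ = 7.524e-13 J, E₂ = 5.472e-13 J.
|ΔE| = |7.524e-13 − 5.472e-13| = 2.05e-13 J = 1.28 MeV.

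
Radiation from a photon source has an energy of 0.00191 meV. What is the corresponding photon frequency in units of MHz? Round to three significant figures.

462 MHz

Take h = 6.62607015e-34 J·s, 1 eV = 1.602176634e-19 J.
In SI units: E = 0.00191 meV = 3.0602e-25 J.
Apply f = E/h: f = 4.618e8 Hz.
Converting to MHz: f = 461.8 MHz ≈ 462 MHz.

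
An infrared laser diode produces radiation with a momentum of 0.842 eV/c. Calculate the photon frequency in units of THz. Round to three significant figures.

204 THz

Take h = 6.62607015·10^-34 J·s, c = 2.99792458·10^8 m/s, 1 eV = 1.602176634·10^-19 J.
First convert: p = 0.842 eV/c = 4.4999·10^-28 kg·m/s.
Apply f = pc/h: f = 2.036·10^14 Hz.
Converting to THz: f = 203.6 THz ≈ 204 THz.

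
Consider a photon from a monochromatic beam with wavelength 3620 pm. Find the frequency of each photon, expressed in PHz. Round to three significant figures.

Use c = 2.99792458e8 m/s.
In SI units: λ = 3620 pm = 3.62e-9 m.
The photon relation is f = c/λ, giving f = 8.282e16 Hz.
Converting to PHz: f = 82.82 PHz ≈ 82.8 PHz.

82.8 PHz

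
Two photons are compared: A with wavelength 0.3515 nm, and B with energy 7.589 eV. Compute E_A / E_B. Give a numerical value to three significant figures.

E_A = 5.651 × 10^-16 J (from wavelength = 0.3515 nm, via E = hc/λ).
E_B = 1.216 × 10^-18 J (from energy = 7.589 eV, via E given directly).
Ratio = 5.651 × 10^-16 / 1.216 × 10^-18 = 465.

465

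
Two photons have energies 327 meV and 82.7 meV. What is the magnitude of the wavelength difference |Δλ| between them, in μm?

11.2 μm

Using λ = hc/E: λ₁ = 3.792·10^-6 m, λ₂ = 1.499·10^-5 m.
|Δλ| = |3.792·10^-6 − 1.499·10^-5| = 1.12·10^-5 m = 11.2 μm.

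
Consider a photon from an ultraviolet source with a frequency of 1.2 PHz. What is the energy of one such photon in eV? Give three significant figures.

4.96 eV

(h = 6.62607015 × 10^-34 J·s, 1 eV = 1.602176634 × 10^-19 J.)
Convert to SI: f = 1.2 PHz = 1.2 × 10^15 Hz.
Since E = hf for a photon, E = 7.951 × 10^-19 J.
Converting to eV: E = 4.963 eV ≈ 4.96 eV.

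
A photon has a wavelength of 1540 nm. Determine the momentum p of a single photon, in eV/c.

First convert: λ = 1540 nm = 1.54e-6 m.
The photon relation is p = h/λ, giving p = 4.303e-28 kg·m/s.
Converting to eV/c: p = 0.8051 eV/c ≈ 0.805 eV/c.

0.805 eV/c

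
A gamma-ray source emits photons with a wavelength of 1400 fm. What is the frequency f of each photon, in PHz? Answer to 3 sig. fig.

(c = 2.99792458 × 10^8 m/s.)
In SI units: λ = 1400 fm = 1.4 × 10^-12 m.
For a photon f = c/λ, so f = 2.141 × 10^20 Hz.
Converting to PHz: f = 214100 PHz ≈ 2.14 × 10^5 PHz.

2.14 × 10^5 PHz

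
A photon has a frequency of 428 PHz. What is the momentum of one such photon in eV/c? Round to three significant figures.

1770 eV/c

(h = 6.62607015 × 10^-34 J·s, c = 2.99792458 × 10^8 m/s, 1 eV = 1.602176634 × 10^-19 J.)
In SI units: f = 428 PHz = 4.28 × 10^17 Hz.
Since p = hf/c for a photon, p = 9.460 × 10^-25 kg·m/s.
Converting to eV/c: p = 1770 eV/c ≈ 1770 eV/c.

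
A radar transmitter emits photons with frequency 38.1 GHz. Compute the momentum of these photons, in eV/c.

1.58e-4 eV/c

Use h = 6.62607015e-34 J·s, c = 2.99792458e8 m/s, 1 eV = 1.602176634e-19 J.
Convert to SI: f = 38.1 GHz = 3.81e10 Hz.
For a photon p = hf/c, so p = 8.421e-32 kg·m/s.
Converting to eV/c: p = 1.576e-4 eV/c ≈ 1.58e-4 eV/c.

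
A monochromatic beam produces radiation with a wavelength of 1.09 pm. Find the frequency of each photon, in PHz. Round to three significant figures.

2.75 × 10^5 PHz

In SI units: λ = 1.09 pm = 1.09 × 10^-12 m.
For a photon f = c/λ, so f = 2.750 × 10^20 Hz.
Converting to PHz: f = 275000 PHz ≈ 2.75 × 10^5 PHz.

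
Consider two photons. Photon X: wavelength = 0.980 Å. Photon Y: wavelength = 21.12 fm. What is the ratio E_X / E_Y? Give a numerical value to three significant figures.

E_X = 2.027e-15 J (from wavelength = 0.980 Å, via E = hc/λ).
E_Y = 9.406e-12 J (from wavelength = 21.12 fm, via E = hc/λ).
Ratio = 2.027e-15 / 9.406e-12 = 2.16e-4.

2.16e-4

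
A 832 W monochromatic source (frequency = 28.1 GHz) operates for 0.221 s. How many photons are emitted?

9.88 × 10^24 photons

Total energy: E_total = P·t = 832 × 0.221 = 183.9 J.
Per-photon energy: E = 1.862 × 10^-23 J.
N = E_total / E_photon = 9.88 × 10^24.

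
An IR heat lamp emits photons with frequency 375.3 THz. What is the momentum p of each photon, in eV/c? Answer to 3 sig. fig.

First convert: f = 375.3 THz = 3.753e14 Hz.
Apply p = hf/c: p = 8.295e-28 kg·m/s.
Converting to eV/c: p = 1.552 eV/c ≈ 1.55 eV/c.

1.55 eV/c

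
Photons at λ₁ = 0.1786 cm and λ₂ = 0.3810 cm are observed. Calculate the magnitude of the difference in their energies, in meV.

Using E = hc/λ: E₁ = 1.1122e-22 J, E₂ = 5.2138e-23 J.
|ΔE| = |1.1122e-22 − 5.2138e-23| = 5.91e-23 J = 0.369 meV.

0.369 meV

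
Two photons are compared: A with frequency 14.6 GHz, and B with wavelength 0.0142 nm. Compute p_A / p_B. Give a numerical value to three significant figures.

6.92e-10

p_A = 3.227e-32 kg·m/s (from frequency = 14.6 GHz, via p = hf/c).
p_B = 4.666e-23 kg·m/s (from wavelength = 0.0142 nm, via p = h/λ).
Ratio = 3.227e-32 / 4.666e-23 = 6.92e-10.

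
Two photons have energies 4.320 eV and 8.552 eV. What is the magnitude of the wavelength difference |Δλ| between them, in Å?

1420 Å

Using λ = hc/E: λ₁ = 2.8700e-7 m, λ₂ = 1.4498e-7 m.
|Δλ| = |2.8700e-7 − 1.4498e-7| = 1.42e-7 m = 1420 Å.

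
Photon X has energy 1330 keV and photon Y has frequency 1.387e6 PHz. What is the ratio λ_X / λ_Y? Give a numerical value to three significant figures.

λ_X = 9.322e-13 m (from energy = 1330 keV, via λ = hc/E).
λ_Y = 2.161e-13 m (from frequency = 1.387e6 PHz, via λ = c/f).
Ratio = 9.322e-13 / 2.161e-13 = 4.31.

4.31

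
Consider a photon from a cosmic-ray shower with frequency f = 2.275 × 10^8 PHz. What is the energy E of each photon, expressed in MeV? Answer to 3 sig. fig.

941 MeV

Take h = 6.62607015 × 10^-34 J·s, 1 eV = 1.602176634 × 10^-19 J.
Convert to SI: f = 2.275 × 10^8 PHz = 2.275 × 10^23 Hz.
Apply E = hf: E = 1.507 × 10^-10 J.
Converting to MeV: E = 940.9 MeV ≈ 941 MeV.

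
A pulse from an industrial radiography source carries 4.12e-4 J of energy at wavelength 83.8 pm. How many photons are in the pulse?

1.74e11 photons

Per-photon energy: E = 2.370e-15 J (from wavelength = 83.8 pm).
N = E_total / E_photon = 4.12e-4 J / 2.370e-15 J = 1.74e11.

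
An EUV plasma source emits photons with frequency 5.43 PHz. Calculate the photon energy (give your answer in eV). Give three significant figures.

Use h = 6.62607015 × 10^-34 J·s, 1 eV = 1.602176634 × 10^-19 J.
First convert: f = 5.43 PHz = 5.43 × 10^15 Hz.
Since E = hf for a photon, E = 3.598 × 10^-18 J.
Converting to eV: E = 22.46 eV ≈ 22.5 eV.

22.5 eV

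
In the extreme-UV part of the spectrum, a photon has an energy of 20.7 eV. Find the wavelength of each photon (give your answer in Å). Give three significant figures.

Use h = 6.62607015 × 10^-34 J·s, c = 2.99792458 × 10^8 m/s, 1 eV = 1.602176634 × 10^-19 J.
In SI units: E = 20.7 eV = 3.3165 × 10^-18 J.
Since λ = hc/E for a photon, λ = 5.990 × 10^-8 m.
Converting to Å: λ = 599.0 Å ≈ 599 Å.

599 Å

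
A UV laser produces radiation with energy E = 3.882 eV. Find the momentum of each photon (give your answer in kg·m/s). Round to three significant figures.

Take c = 2.99792458·10^8 m/s, 1 eV = 1.602176634·10^-19 J.
In SI units: E = 3.882 eV = 6.2196·10^-19 J.
Apply p = E/c: p = 2.075·10^-27 kg·m/s.
So p ≈ 2.07·10^-27 kg·m/s.

2.07·10^-27 kg·m/s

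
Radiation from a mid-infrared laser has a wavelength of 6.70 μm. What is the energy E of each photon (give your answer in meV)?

Convert to SI: λ = 6.70 μm = 6.70 × 10^-6 m.
Apply E = hc/λ: E = 2.965 × 10^-20 J.
Converting to meV: E = 185.1 meV ≈ 185 meV.

185 meV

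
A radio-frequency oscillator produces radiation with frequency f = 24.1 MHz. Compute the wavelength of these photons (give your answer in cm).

1240 cm

Take c = 2.99792458 × 10^8 m/s.
Convert to SI: f = 24.1 MHz = 2.41 × 10^7 Hz.
Since λ = c/f for a photon, λ = 12.44 m.
Converting to cm: λ = 1244 cm ≈ 1240 cm.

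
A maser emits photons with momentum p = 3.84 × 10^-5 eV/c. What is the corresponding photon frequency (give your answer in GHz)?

Convert to SI: p = 3.84 × 10^-5 eV/c = 2.0522 × 10^-32 kg·m/s.
For a photon f = pc/h, so f = 9.285 × 10^9 Hz.
Converting to GHz: f = 9.285 GHz ≈ 9.29 GHz.

9.29 GHz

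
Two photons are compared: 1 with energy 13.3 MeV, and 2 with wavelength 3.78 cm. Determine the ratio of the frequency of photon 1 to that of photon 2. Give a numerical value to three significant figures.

f_1 = 3.216 × 10^21 Hz (from energy = 13.3 MeV, via f = E/h).
f_2 = 7.931 × 10^9 Hz (from wavelength = 3.78 cm, via f = c/λ).
Ratio = 3.216 × 10^21 / 7.931 × 10^9 = 4.05 × 10^11.

4.05 × 10^11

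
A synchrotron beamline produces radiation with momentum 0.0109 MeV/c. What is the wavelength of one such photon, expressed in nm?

0.114 nm

Use h = 6.62607015e-34 J·s, c = 2.99792458e8 m/s, 1 eV = 1.602176634e-19 J.
Convert to SI: p = 0.0109 MeV/c = 5.8253e-24 kg·m/s.
Since λ = h/p for a photon, λ = 1.137e-10 m.
Converting to nm: λ = 0.1137 nm ≈ 0.114 nm.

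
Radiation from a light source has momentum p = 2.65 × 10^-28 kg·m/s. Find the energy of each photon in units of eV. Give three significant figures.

0.496 eV

The photon relation is E = pc, giving E = 7.945 × 10^-20 J.
Converting to eV: E = 0.4959 eV ≈ 0.496 eV.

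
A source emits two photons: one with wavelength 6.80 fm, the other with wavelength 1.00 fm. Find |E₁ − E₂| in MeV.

Using E = hc/λ: E₁ = 2.921e-11 J, E₂ = 1.986e-10 J.
|ΔE| = |2.921e-11 − 1.986e-10| = 1.69e-10 J = 1060 MeV.

1060 MeV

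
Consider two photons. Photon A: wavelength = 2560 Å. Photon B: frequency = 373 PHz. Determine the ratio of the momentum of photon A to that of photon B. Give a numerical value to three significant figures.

p_A = 2.588e-27 kg·m/s (from wavelength = 2560 Å, via p = h/λ).
p_B = 8.244e-25 kg·m/s (from frequency = 373 PHz, via p = hf/c).
Ratio = 2.588e-27 / 8.244e-25 = 3.14e-3.

3.14e-3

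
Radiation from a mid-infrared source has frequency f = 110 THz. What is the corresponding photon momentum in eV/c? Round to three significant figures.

0.455 eV/c

Convert to SI: f = 110 THz = 1.10 × 10^14 Hz.
Apply p = hf/c: p = 2.431 × 10^-28 kg·m/s.
Converting to eV/c: p = 0.4549 eV/c ≈ 0.455 eV/c.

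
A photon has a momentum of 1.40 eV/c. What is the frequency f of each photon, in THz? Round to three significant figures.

339 THz

(h = 6.62607015e-34 J·s, c = 2.99792458e8 m/s, 1 eV = 1.602176634e-19 J.)
First convert: p = 1.40 eV/c = 7.4820e-28 kg·m/s.
Apply f = pc/h: f = 3.385e14 Hz.
Converting to THz: f = 338.5 THz ≈ 339 THz.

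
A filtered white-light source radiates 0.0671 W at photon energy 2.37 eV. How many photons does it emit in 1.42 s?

2.51e17 photons

Total energy: E_total = P·t = 0.0671 × 1.42 = 0.09528 J.
Per-photon energy: E = 3.797e-19 J.
N = E_total / E_photon = 2.51e17.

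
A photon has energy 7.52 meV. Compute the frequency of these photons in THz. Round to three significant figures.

1.82 THz

(h = 6.62607015e-34 J·s, 1 eV = 1.602176634e-19 J.)
Convert to SI: E = 7.52 meV = 1.2048e-21 J.
For a photon f = E/h, so f = 1.818e12 Hz.
Converting to THz: f = 1.818 THz ≈ 1.82 THz.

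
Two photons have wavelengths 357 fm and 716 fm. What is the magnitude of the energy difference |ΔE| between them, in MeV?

1.74 MeV

Using E = hc/λ: E₁ = 5.564 × 10^-13 J, E₂ = 2.774 × 10^-13 J.
|ΔE| = |5.564 × 10^-13 − 2.774 × 10^-13| = 2.79 × 10^-13 J = 1.74 MeV.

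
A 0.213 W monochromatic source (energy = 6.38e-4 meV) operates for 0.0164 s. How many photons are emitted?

3.42e22 photons

Total energy: E_total = P·t = 0.213 × 0.0164 = 0.003493 J.
Per-photon energy: E = 1.022e-25 J.
N = E_total / E_photon = 3.42e22.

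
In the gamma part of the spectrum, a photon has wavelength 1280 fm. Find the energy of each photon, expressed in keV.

969 keV

Use h = 6.62607015e-34 J·s, c = 2.99792458e8 m/s, 1 eV = 1.602176634e-19 J.
Convert to SI: λ = 1280 fm = 1.28e-12 m.
Since E = hc/λ for a photon, E = 1.552e-13 J.
Converting to keV: E = 968.6 keV ≈ 969 keV.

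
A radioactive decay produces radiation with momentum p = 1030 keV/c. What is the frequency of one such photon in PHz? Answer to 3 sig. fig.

2.49 × 10^5 PHz

In SI units: p = 1030 keV/c = 5.5046 × 10^-22 kg·m/s.
The photon relation is f = pc/h, giving f = 2.491 × 10^20 Hz.
Converting to PHz: f = 249100 PHz ≈ 2.49 × 10^5 PHz.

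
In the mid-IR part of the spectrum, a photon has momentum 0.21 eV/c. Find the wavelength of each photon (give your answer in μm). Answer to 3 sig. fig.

5.90 μm

Take h = 6.62607015·10^-34 J·s, c = 2.99792458·10^8 m/s, 1 eV = 1.602176634·10^-19 J.
Convert to SI: p = 0.21 eV/c = 1.1223·10^-28 kg·m/s.
Apply λ = h/p: λ = 5.904·10^-6 m.
Converting to μm: λ = 5.904 μm ≈ 5.90 μm.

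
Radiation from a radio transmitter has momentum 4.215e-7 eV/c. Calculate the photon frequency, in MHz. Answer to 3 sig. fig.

Use h = 6.62607015e-34 J·s, c = 2.99792458e8 m/s, 1 eV = 1.602176634e-19 J.
Convert to SI: p = 4.215e-7 eV/c = 2.2526e-34 kg·m/s.
For a photon f = pc/h, so f = 1.019e8 Hz.
Converting to MHz: f = 101.9 MHz ≈ 102 MHz.

102 MHz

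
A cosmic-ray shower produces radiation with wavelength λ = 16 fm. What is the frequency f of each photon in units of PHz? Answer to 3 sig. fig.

1.87 × 10^7 PHz

Convert to SI: λ = 16 fm = 1.6 × 10^-14 m.
The photon relation is f = c/λ, giving f = 1.874 × 10^22 Hz.
Converting to PHz: f = 1.874 × 10^7 PHz ≈ 1.87 × 10^7 PHz.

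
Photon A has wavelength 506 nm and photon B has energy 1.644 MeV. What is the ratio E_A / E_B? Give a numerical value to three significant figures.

1.49 × 10^-6

E_A = 3.926 × 10^-19 J (from wavelength = 506 nm, via E = hc/λ).
E_B = 2.634 × 10^-13 J (from energy = 1.644 MeV, via E given directly).
Ratio = 3.926 × 10^-19 / 2.634 × 10^-13 = 1.49 × 10^-6.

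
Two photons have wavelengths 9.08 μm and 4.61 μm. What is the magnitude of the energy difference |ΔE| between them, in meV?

132 meV

Using E = hc/λ: E₁ = 2.188e-20 J, E₂ = 4.309e-20 J.
|ΔE| = |2.188e-20 − 4.309e-20| = 2.12e-20 J = 132 meV.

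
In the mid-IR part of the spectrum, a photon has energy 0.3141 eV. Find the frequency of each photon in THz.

(h = 6.62607015·10^-34 J·s, 1 eV = 1.602176634·10^-19 J.)
First convert: E = 0.3141 eV = 5.0324·10^-20 J.
Apply f = E/h: f = 7.595·10^13 Hz.
Converting to THz: f = 75.95 THz ≈ 75.9 THz.

75.9 THz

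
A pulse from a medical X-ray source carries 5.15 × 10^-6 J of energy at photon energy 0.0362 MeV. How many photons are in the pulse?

Per-photon energy: E = 5.800 × 10^-15 J (from energy = 0.0362 MeV).
N = E_total / E_photon = 5.15 × 10^-6 J / 5.800 × 10^-15 J = 8.88 × 10^8.

8.88 × 10^8 photons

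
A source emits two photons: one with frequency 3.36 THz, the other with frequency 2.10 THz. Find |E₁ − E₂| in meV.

Using E = hf: E₁ = 2.226 × 10^-21 J, E₂ = 1.391 × 10^-21 J.
|ΔE| = |2.226 × 10^-21 − 1.391 × 10^-21| = 8.35 × 10^-22 J = 5.21 meV.

5.21 meV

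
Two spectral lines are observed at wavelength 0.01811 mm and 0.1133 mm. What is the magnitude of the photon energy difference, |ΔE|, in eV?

0.0575 eV

Using E = hc/λ: E₁ = 1.0969 × 10^-20 J, E₂ = 1.7533 × 10^-21 J.
|ΔE| = |1.0969 × 10^-20 − 1.7533 × 10^-21| = 9.22 × 10^-21 J = 0.0575 eV.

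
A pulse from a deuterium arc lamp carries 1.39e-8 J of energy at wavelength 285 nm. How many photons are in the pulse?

1.99e10 photons

Per-photon energy: E = 6.970e-19 J (from wavelength = 285 nm).
N = E_total / E_photon = 1.39e-8 J / 6.970e-19 J = 1.99e10.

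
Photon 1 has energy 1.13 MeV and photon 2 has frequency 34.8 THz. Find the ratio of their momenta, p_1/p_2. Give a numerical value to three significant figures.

7.85e6

p_1 = 6.039e-22 kg·m/s (from energy = 1.13 MeV, via p = E/c).
p_2 = 7.692e-29 kg·m/s (from frequency = 34.8 THz, via p = hf/c).
Ratio = 6.039e-22 / 7.692e-29 = 7.85e6.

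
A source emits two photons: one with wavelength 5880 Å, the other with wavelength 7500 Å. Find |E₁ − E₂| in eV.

0.455 eV

Using E = hc/λ: E₁ = 3.378e-19 J, E₂ = 2.649e-19 J.
|ΔE| = |3.378e-19 − 2.649e-19| = 7.30e-20 J = 0.455 eV.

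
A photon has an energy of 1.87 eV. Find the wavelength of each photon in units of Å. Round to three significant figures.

Take h = 6.62607015e-34 J·s, c = 2.99792458e8 m/s, 1 eV = 1.602176634e-19 J.
In SI units: E = 1.87 eV = 2.9961e-19 J.
Since λ = hc/E for a photon, λ = 6.630e-7 m.
Converting to Å: λ = 6630 Å ≈ 6630 Å.

6630 Å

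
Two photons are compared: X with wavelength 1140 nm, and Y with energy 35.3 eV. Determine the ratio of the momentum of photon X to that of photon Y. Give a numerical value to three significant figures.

p_X = 5.812e-28 kg·m/s (from wavelength = 1140 nm, via p = h/λ).
p_Y = 1.887e-26 kg·m/s (from energy = 35.3 eV, via p = E/c).
Ratio = 5.812e-28 / 1.887e-26 = 0.0308.

0.0308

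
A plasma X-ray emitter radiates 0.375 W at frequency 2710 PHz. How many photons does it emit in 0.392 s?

8.19 × 10^13 photons

Total energy: E_total = P·t = 0.375 × 0.392 = 0.1470 J.
Per-photon energy: E = 1.796 × 10^-15 J.
N = E_total / E_photon = 8.19 × 10^13.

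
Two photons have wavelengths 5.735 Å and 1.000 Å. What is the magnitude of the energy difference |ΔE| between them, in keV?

10.2 keV

Using E = hc/λ: E₁ = 3.4637e-16 J, E₂ = 1.9864e-15 J.
|ΔE| = |3.4637e-16 − 1.9864e-15| = 1.64e-15 J = 10.2 keV.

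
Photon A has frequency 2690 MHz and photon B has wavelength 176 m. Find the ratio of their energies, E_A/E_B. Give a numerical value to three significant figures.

E_A = 1.782 × 10^-24 J (from frequency = 2690 MHz, via E = hf).
E_B = 1.129 × 10^-27 J (from wavelength = 176 m, via E = hc/λ).
Ratio = 1.782 × 10^-24 / 1.129 × 10^-27 = 1580.

1580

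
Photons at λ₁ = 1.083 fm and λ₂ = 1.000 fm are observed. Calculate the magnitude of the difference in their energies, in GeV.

Using E = hc/λ: E₁ = 1.8342e-10 J, E₂ = 1.9864e-10 J.
|ΔE| = |1.8342e-10 − 1.9864e-10| = 1.52e-11 J = 0.0950 GeV.

0.0950 GeV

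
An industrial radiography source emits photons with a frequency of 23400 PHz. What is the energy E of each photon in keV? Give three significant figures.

96.8 keV

First convert: f = 23400 PHz = 2.34 × 10^19 Hz.
Apply E = hf: E = 1.551 × 10^-14 J.
Converting to keV: E = 96.77 keV ≈ 96.8 keV.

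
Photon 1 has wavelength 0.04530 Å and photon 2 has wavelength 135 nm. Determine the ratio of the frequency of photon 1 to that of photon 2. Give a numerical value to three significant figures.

2.98 × 10^4

f_1 = 6.618 × 10^19 Hz (from wavelength = 0.04530 Å, via f = c/λ).
f_2 = 2.221 × 10^15 Hz (from wavelength = 135 nm, via f = c/λ).
Ratio = 6.618 × 10^19 / 2.221 × 10^15 = 2.98 × 10^4.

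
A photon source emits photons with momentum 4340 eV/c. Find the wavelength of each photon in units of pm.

Take h = 6.62607015e-34 J·s, c = 2.99792458e8 m/s, 1 eV = 1.602176634e-19 J.
Convert to SI: p = 4340 eV/c = 2.3194e-24 kg·m/s.
Since λ = h/p for a photon, λ = 2.857e-10 m.
Converting to pm: λ = 285.7 pm ≈ 286 pm.

286 pm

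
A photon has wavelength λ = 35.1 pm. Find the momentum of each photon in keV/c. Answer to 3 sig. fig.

35.3 keV/c

Take h = 6.62607015 × 10^-34 J·s, c = 2.99792458 × 10^8 m/s, 1 eV = 1.602176634 × 10^-19 J.
First convert: λ = 35.1 pm = 3.51 × 10^-11 m.
The photon relation is p = h/λ, giving p = 1.888 × 10^-23 kg·m/s.
Converting to keV/c: p = 35.32 keV/c ≈ 35.3 keV/c.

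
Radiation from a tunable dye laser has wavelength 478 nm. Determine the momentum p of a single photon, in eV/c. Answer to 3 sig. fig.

2.59 eV/c

Convert to SI: λ = 478 nm = 4.78e-7 m.
The photon relation is p = h/λ, giving p = 1.386e-27 kg·m/s.
Converting to eV/c: p = 2.594 eV/c ≈ 2.59 eV/c.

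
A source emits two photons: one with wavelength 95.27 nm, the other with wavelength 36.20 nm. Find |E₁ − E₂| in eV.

21.2 eV

Using E = hc/λ: E₁ = 2.0851e-18 J, E₂ = 5.4874e-18 J.
|ΔE| = |2.0851e-18 − 5.4874e-18| = 3.40e-18 J = 21.2 eV.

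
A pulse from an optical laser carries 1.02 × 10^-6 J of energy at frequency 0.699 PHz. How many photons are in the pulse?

Per-photon energy: E = 4.632 × 10^-19 J (from frequency = 0.699 PHz).
N = E_total / E_photon = 1.02 × 10^-6 J / 4.632 × 10^-19 J = 2.20 × 10^12.

2.20 × 10^12 photons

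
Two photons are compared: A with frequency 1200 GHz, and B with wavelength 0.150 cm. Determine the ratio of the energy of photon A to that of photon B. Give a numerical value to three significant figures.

6.00

E_A = 7.951e-22 J (from frequency = 1200 GHz, via E = hf).
E_B = 1.324e-22 J (from wavelength = 0.150 cm, via E = hc/λ).
Ratio = 7.951e-22 / 1.324e-22 = 6.00.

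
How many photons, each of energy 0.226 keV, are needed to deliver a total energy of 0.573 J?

1.58 × 10^16 photons

Per-photon energy: E = 3.621 × 10^-17 J (from energy = 0.226 keV).
N = E_total / E_photon = 0.573 J / 3.621 × 10^-17 J = 1.58 × 10^16.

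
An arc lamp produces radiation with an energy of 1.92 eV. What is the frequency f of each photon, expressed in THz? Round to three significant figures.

464 THz

Convert to SI: E = 1.92 eV = 3.0762·10^-19 J.
Since f = E/h for a photon, f = 4.643·10^14 Hz.
Converting to THz: f = 464.3 THz ≈ 464 THz.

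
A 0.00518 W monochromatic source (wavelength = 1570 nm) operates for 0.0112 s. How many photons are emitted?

4.59·10^14 photons

Total energy: E_total = P·t = 0.00518 × 0.0112 = 5.802·10^-5 J.
Per-photon energy: E = 1.265·10^-19 J.
N = E_total / E_photon = 4.59·10^14.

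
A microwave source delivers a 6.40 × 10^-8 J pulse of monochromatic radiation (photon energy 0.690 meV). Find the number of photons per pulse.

5.79 × 10^14 photons

Per-photon energy: E = 1.106 × 10^-22 J (from energy = 0.690 meV).
N = E_total / E_photon = 6.40 × 10^-8 J / 1.106 × 10^-22 J = 5.79 × 10^14.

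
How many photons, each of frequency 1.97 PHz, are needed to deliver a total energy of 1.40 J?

Per-photon energy: E = 1.305e-18 J (from frequency = 1.97 PHz).
N = E_total / E_photon = 1.40 J / 1.305e-18 J = 1.07e18.

1.07e18 photons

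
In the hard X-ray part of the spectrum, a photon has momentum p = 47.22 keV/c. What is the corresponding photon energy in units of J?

7.57e-15 J

First convert: p = 47.22 keV/c = 2.5236e-23 kg·m/s.
The photon relation is E = pc, giving E = 7.565e-15 J.
So E ≈ 7.57e-15 J.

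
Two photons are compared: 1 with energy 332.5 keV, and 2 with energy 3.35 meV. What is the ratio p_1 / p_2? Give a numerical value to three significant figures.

p_1 = 1.777e-22 kg·m/s (from energy = 332.5 keV, via p = E/c).
p_2 = 1.790e-30 kg·m/s (from energy = 3.35 meV, via p = E/c).
Ratio = 1.777e-22 / 1.790e-30 = 9.93e7.

9.93e7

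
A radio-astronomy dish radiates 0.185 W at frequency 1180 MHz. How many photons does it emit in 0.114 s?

2.70e22 photons

Total energy: E_total = P·t = 0.185 × 0.114 = 0.02109 J.
Per-photon energy: E = 7.819e-25 J.
N = E_total / E_photon = 2.70e22.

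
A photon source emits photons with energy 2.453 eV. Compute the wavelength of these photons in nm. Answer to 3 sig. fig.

505 nm

(h = 6.62607015e-34 J·s, c = 2.99792458e8 m/s, 1 eV = 1.602176634e-19 J.)
In SI units: E = 2.453 eV = 3.9301e-19 J.
The photon relation is λ = hc/E, giving λ = 5.054e-7 m.
Converting to nm: λ = 505.4 nm ≈ 505 nm.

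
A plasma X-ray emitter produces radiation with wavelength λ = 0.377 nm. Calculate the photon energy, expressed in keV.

First convert: λ = 0.377 nm = 3.77·10^-10 m.
The photon relation is E = hc/λ, giving E = 5.269·10^-16 J.
Converting to keV: E = 3.289 keV ≈ 3.29 keV.

3.29 keV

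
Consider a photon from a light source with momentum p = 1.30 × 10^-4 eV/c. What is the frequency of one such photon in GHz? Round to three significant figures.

(h = 6.62607015 × 10^-34 J·s, c = 2.99792458 × 10^8 m/s, 1 eV = 1.602176634 × 10^-19 J.)
Convert to SI: p = 1.30 × 10^-4 eV/c = 6.9476 × 10^-32 kg·m/s.
The photon relation is f = pc/h, giving f = 3.143 × 10^10 Hz.
Converting to GHz: f = 31.43 GHz ≈ 31.4 GHz.

31.4 GHz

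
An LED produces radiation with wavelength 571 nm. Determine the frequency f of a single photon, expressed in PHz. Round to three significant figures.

0.525 PHz

(c = 2.99792458 × 10^8 m/s.)
Convert to SI: λ = 571 nm = 5.71 × 10^-7 m.
The photon relation is f = c/λ, giving f = 5.250 × 10^14 Hz.
Converting to PHz: f = 0.5250 PHz ≈ 0.525 PHz.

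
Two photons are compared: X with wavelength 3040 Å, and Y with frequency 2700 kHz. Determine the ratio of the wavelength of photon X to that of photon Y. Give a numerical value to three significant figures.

2.74 × 10^-9

λ_X = 3.040 × 10^-7 m (from wavelength = 3040 Å, via λ given directly).
λ_Y = 111.0 m (from frequency = 2700 kHz, via λ = c/f).
Ratio = 3.040 × 10^-7 / 111.0 = 2.74 × 10^-9.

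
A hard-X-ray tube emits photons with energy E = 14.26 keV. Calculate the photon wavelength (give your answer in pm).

Use h = 6.62607015e-34 J·s, c = 2.99792458e8 m/s, 1 eV = 1.602176634e-19 J.
In SI units: E = 14.26 keV = 2.2847e-15 J.
For a photon λ = hc/E, so λ = 8.695e-11 m.
Converting to pm: λ = 86.95 pm ≈ 86.9 pm.

86.9 pm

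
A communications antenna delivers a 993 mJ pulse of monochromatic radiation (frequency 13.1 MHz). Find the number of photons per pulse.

Per-photon energy: E = 8.680 × 10^-27 J (from frequency = 13.1 MHz).
N = E_total / E_photon = 0.993 J / 8.680 × 10^-27 J = 1.14 × 10^26.

1.14 × 10^26 photons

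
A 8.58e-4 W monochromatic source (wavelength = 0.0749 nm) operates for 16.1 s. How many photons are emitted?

5.21e12 photons

Total energy: E_total = P·t = 8.58e-4 × 16.1 = 0.01381 J.
Per-photon energy: E = 2.652e-15 J.
N = E_total / E_photon = 5.21e12.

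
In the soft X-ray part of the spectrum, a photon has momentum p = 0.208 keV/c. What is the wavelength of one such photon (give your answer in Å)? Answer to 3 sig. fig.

Use h = 6.62607015·10^-34 J·s, c = 2.99792458·10^8 m/s, 1 eV = 1.602176634·10^-19 J.
First convert: p = 0.208 keV/c = 1.1116·10^-25 kg·m/s.
Apply λ = h/p: λ = 5.961·10^-9 m.
Converting to Å: λ = 59.61 Å ≈ 59.6 Å.

59.6 Å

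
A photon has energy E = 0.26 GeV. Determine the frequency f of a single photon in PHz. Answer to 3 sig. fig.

6.29e7 PHz

Take h = 6.62607015e-34 J·s, 1 eV = 1.602176634e-19 J.
In SI units: E = 0.26 GeV = 4.1657e-11 J.
Since f = E/h for a photon, f = 6.287e22 Hz.
Converting to PHz: f = 6.287e7 PHz ≈ 6.29e7 PHz.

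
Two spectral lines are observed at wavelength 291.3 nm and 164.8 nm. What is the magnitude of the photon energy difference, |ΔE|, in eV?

3.27 eV

Using E = hc/λ: E₁ = 6.8192e-19 J, E₂ = 1.2054e-18 J.
|ΔE| = |6.8192e-19 − 1.2054e-18| = 5.23e-19 J = 3.27 eV.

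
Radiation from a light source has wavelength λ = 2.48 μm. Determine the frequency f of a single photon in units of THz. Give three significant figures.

Use c = 2.99792458 × 10^8 m/s.
Convert to SI: λ = 2.48 μm = 2.48 × 10^-6 m.
For a photon f = c/λ, so f = 1.209 × 10^14 Hz.
Converting to THz: f = 120.9 THz ≈ 121 THz.

121 THz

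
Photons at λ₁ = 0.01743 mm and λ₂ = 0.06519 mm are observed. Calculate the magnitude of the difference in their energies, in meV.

Using E = hc/λ: E₁ = 1.1397e-20 J, E₂ = 3.0472e-21 J.
|ΔE| = |1.1397e-20 − 3.0472e-21| = 8.35e-21 J = 52.1 meV.

52.1 meV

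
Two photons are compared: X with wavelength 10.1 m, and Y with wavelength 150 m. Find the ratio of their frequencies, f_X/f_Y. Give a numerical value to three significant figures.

f_X = 2.968 × 10^7 Hz (from wavelength = 10.1 m, via f = c/λ).
f_Y = 1.999 × 10^6 Hz (from wavelength = 150 m, via f = c/λ).
Ratio = 2.968 × 10^7 / 1.999 × 10^6 = 14.9.

14.9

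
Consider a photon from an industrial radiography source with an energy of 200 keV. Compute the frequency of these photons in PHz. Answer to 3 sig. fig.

(h = 6.62607015e-34 J·s, 1 eV = 1.602176634e-19 J.)
First convert: E = 200 keV = 3.2044e-14 J.
Since f = E/h for a photon, f = 4.836e19 Hz.
Converting to PHz: f = 48360 PHz ≈ 4.84e4 PHz.

4.84e4 PHz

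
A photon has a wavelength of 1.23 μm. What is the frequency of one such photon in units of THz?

244 THz

First convert: λ = 1.23 μm = 1.23 × 10^-6 m.
The photon relation is f = c/λ, giving f = 2.437 × 10^14 Hz.
Converting to THz: f = 243.7 THz ≈ 244 THz.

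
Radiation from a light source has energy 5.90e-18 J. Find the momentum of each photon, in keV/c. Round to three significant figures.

For a photon p = E/c, so p = 1.968e-26 kg·m/s.
Converting to keV/c: p = 0.03682 keV/c ≈ 0.0368 keV/c.

0.0368 keV/c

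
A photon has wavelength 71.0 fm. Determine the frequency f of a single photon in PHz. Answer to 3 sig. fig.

4.22e6 PHz

Take c = 2.99792458e8 m/s.
First convert: λ = 71.0 fm = 7.10e-14 m.
The photon relation is f = c/λ, giving f = 4.222e21 Hz.
Converting to PHz: f = 4.222e6 PHz ≈ 4.22e6 PHz.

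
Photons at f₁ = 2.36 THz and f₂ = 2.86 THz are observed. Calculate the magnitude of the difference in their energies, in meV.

Using E = hf: E₁ = 1.564e-21 J, E₂ = 1.895e-21 J.
|ΔE| = |1.564e-21 − 1.895e-21| = 3.31e-22 J = 2.07 meV.

2.07 meV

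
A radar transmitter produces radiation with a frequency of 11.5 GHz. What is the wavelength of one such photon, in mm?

Convert to SI: f = 11.5 GHz = 1.15 × 10^10 Hz.
Apply λ = c/f: λ = 0.02607 m.
Converting to mm: λ = 26.07 mm ≈ 26.1 mm.

26.1 mm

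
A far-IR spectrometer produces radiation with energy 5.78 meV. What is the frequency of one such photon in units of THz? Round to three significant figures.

1.40 THz

Use h = 6.62607015·10^-34 J·s, 1 eV = 1.602176634·10^-19 J.
Convert to SI: E = 5.78 meV = 9.2606·10^-22 J.
Since f = E/h for a photon, f = 1.398·10^12 Hz.
Converting to THz: f = 1.398 THz ≈ 1.40 THz.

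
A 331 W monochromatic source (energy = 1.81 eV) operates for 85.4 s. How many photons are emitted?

9.75 × 10^22 photons

Total energy: E_total = P·t = 331 × 85.4 = 28270 J.
Per-photon energy: E = 2.900 × 10^-19 J.
N = E_total / E_photon = 9.75 × 10^22.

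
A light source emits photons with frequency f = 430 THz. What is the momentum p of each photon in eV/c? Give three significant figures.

1.78 eV/c

Take h = 6.62607015·10^-34 J·s, c = 2.99792458·10^8 m/s, 1 eV = 1.602176634·10^-19 J.
Convert to SI: f = 430 THz = 4.3·10^14 Hz.
For a photon p = hf/c, so p = 9.504·10^-28 kg·m/s.
Converting to eV/c: p = 1.778 eV/c ≈ 1.78 eV/c.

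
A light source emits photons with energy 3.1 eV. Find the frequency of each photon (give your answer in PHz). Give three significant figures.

0.750 PHz

Take h = 6.62607015 × 10^-34 J·s, 1 eV = 1.602176634 × 10^-19 J.
Convert to SI: E = 3.1 eV = 4.9667 × 10^-19 J.
Since f = E/h for a photon, f = 7.496 × 10^14 Hz.
Converting to PHz: f = 0.7496 PHz ≈ 0.750 PHz.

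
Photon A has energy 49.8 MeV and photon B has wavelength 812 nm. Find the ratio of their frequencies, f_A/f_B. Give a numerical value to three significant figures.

f_A = 1.204·10^22 Hz (from energy = 49.8 MeV, via f = E/h).
f_B = 3.692·10^14 Hz (from wavelength = 812 nm, via f = c/λ).
Ratio = 1.204·10^22 / 3.692·10^14 = 3.26·10^7.

3.26·10^7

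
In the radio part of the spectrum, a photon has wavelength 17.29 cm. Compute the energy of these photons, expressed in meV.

Use h = 6.62607015e-34 J·s, c = 2.99792458e8 m/s, 1 eV = 1.602176634e-19 J.
Convert to SI: λ = 17.29 cm = 0.1729 m.
For a photon E = hc/λ, so E = 1.149e-24 J.
Converting to meV: E = 0.007171 meV ≈ 7.17e-3 meV.

7.17e-3 meV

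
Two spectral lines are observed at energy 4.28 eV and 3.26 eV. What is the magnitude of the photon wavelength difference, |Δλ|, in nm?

Using λ = hc/E: λ₁ = 2.897e-7 m, λ₂ = 3.803e-7 m.
|Δλ| = |2.897e-7 − 3.803e-7| = 9.06e-8 m = 90.6 nm.

90.6 nm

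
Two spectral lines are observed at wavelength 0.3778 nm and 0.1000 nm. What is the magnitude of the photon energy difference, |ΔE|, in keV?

9.12 keV

Using E = hc/λ: E₁ = 5.2579 × 10^-16 J, E₂ = 1.9864 × 10^-15 J.
|ΔE| = |5.2579 × 10^-16 − 1.9864 × 10^-15| = 1.46 × 10^-15 J = 9.12 keV.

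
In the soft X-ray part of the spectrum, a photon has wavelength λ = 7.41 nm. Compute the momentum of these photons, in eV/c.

Convert to SI: λ = 7.41 nm = 7.41e-9 m.
The photon relation is p = h/λ, giving p = 8.942e-26 kg·m/s.
Converting to eV/c: p = 167.3 eV/c ≈ 167 eV/c.

167 eV/c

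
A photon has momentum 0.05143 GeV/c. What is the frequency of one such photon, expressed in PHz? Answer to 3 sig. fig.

1.24 × 10^7 PHz

(h = 6.62607015 × 10^-34 J·s, c = 2.99792458 × 10^8 m/s, 1 eV = 1.602176634 × 10^-19 J.)
Convert to SI: p = 0.05143 GeV/c = 2.7486 × 10^-20 kg·m/s.
Apply f = pc/h: f = 1.244 × 10^22 Hz.
Converting to PHz: f = 1.244 × 10^7 PHz ≈ 1.24 × 10^7 PHz.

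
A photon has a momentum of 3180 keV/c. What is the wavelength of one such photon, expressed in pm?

In SI units: p = 3180 keV/c = 1.6995 × 10^-21 kg·m/s.
Since λ = h/p for a photon, λ = 3.899 × 10^-13 m.
Converting to pm: λ = 0.3899 pm ≈ 0.390 pm.

0.390 pm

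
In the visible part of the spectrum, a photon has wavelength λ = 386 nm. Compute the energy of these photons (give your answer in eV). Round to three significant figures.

3.21 eV

In SI units: λ = 386 nm = 3.86 × 10^-7 m.
Since E = hc/λ for a photon, E = 5.146 × 10^-19 J.
Converting to eV: E = 3.212 eV ≈ 3.21 eV.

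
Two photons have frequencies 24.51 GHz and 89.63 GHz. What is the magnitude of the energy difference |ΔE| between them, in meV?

Using E = hf: E₁ = 1.6240 × 10^-23 J, E₂ = 5.9389 × 10^-23 J.
|ΔE| = |1.6240 × 10^-23 − 5.9389 × 10^-23| = 4.31 × 10^-23 J = 0.269 meV.

0.269 meV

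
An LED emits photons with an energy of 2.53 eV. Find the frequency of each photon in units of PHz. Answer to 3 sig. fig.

Take h = 6.62607015·10^-34 J·s, 1 eV = 1.602176634·10^-19 J.
In SI units: E = 2.53 eV = 4.0535·10^-19 J.
Since f = E/h for a photon, f = 6.118·10^14 Hz.
Converting to PHz: f = 0.6118 PHz ≈ 0.612 PHz.

0.612 PHz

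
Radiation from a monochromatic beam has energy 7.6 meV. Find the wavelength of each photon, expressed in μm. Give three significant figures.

163 μm

(h = 6.62607015 × 10^-34 J·s, c = 2.99792458 × 10^8 m/s, 1 eV = 1.602176634 × 10^-19 J.)
Convert to SI: E = 7.6 meV = 1.2177 × 10^-21 J.
Since λ = hc/E for a photon, λ = 1.631 × 10^-4 m.
Converting to μm: λ = 163.1 μm ≈ 163 μm.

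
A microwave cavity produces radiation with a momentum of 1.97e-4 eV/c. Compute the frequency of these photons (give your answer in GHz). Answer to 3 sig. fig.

47.6 GHz

(h = 6.62607015e-34 J·s, c = 2.99792458e8 m/s, 1 eV = 1.602176634e-19 J.)
In SI units: p = 1.97e-4 eV/c = 1.0528e-31 kg·m/s.
For a photon f = pc/h, so f = 4.763e10 Hz.
Converting to GHz: f = 47.63 GHz ≈ 47.6 GHz.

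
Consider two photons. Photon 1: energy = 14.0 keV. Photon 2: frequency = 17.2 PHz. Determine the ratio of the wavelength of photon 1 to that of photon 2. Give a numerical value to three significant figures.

5.08e-3

λ_1 = 8.856e-11 m (from energy = 14.0 keV, via λ = hc/E).
λ_2 = 1.743e-8 m (from frequency = 17.2 PHz, via λ = c/f).
Ratio = 8.856e-11 / 1.743e-8 = 5.08e-3.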